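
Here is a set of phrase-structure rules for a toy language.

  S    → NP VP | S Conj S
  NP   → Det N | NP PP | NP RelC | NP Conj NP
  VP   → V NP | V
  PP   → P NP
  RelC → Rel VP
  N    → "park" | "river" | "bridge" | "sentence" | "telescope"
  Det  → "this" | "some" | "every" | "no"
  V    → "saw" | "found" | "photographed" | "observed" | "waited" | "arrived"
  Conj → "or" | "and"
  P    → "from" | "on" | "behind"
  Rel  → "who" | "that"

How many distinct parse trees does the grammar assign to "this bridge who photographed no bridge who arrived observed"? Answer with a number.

The two bracketings:
[S [NP [NP [Det this] [N bridge]] [RelC [Rel who] [VP [V photographed] [NP [NP [Det no] [N bridge]] [RelC [Rel who] [VP [V arrived]]]]]]] [VP [V observed]]]
[S [NP [NP [NP [Det this] [N bridge]] [RelC [Rel who] [VP [V photographed] [NP [Det no] [N bridge]]]]] [RelC [Rel who] [VP [V arrived]]]] [VP [V observed]]]
The trees differ in how a recursive rule is bracketed over the same span.

2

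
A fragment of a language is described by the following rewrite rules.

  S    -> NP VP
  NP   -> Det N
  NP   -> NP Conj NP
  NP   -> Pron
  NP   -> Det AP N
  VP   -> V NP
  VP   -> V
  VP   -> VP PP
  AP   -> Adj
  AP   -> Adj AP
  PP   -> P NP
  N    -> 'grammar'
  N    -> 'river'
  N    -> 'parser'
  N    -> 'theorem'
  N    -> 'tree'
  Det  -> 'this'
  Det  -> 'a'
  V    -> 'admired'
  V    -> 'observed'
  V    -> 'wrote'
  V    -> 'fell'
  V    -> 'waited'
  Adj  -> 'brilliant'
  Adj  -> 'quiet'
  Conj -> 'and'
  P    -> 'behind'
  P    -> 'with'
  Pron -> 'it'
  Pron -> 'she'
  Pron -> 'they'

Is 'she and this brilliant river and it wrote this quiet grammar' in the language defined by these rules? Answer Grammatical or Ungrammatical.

[S [NP [NP [Pron she]] [Conj and] [NP [NP [Det this] [AP [Adj brilliant]] [N river]] [Conj and] [NP [Pron it]]]] [VP [V wrote] [NP [Det this] [AP [Adj quiet]] [N grammar]]]]
Each bracket corresponds to one application of a listed rule, so the string is derivable from S.

Grammatical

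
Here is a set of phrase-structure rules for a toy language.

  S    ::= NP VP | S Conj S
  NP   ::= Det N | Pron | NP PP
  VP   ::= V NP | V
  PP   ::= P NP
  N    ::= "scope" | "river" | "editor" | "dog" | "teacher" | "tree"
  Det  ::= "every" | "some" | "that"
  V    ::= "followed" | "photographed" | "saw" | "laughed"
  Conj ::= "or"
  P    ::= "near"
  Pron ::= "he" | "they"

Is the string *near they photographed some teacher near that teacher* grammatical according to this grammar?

For S → NP VP, no prefix of the string parses as an NP. The alternative S rule S → S Conj S likewise has no satisfying split.

Ungrammatical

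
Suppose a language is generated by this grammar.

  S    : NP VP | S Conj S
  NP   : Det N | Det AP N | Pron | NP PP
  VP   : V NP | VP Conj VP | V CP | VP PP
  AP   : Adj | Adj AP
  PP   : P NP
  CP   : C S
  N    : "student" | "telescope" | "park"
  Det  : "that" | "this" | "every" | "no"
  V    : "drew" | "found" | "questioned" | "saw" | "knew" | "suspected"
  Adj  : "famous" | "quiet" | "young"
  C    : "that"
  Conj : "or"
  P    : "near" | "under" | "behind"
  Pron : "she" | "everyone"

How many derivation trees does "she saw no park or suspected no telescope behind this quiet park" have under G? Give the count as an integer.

3

Two of the 3 distinct bracketings:
[S [NP [Pron she]] [VP [VP [V saw] [NP [Det no] [N park]]] [Conj or] [VP [V suspected] [NP [NP [Det no] [N telescope]] [PP [P behind] [NP [Det this] [AP [Adj quiet]] [N park]]]]]]]
[S [NP [Pron she]] [VP [VP [V saw] [NP [Det no] [N park]]] [Conj or] [VP [VP [V suspected] [NP [Det no] [N telescope]]] [PP [P behind] [NP [Det this] [AP [Adj quiet]] [N park]]]]]]
The difference turns on whether NP → NP PP is used at the relevant span, versus an alternative expansion of NP.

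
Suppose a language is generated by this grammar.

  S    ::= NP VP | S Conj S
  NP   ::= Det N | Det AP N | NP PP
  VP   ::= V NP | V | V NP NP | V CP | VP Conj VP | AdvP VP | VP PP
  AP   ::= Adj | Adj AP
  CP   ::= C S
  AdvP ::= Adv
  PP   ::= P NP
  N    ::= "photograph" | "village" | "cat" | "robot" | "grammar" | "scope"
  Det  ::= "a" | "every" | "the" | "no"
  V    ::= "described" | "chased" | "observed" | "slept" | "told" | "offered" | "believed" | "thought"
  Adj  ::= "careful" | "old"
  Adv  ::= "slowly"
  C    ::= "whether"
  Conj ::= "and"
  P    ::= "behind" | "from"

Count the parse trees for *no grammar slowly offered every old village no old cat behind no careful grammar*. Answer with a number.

Two of the 3 distinct bracketings:
[S [NP [Det no] [N grammar]] [VP [AdvP [Adv slowly]] [VP [V offered] [NP [Det every] [AP [Adj old]] [N village]] [NP [NP [Det no] [AP [Adj old]] [N cat]] [PP [P behind] [NP [Det no] [AP [Adj careful]] [N grammar]]]]]]]
[S [NP [Det no] [N grammar]] [VP [AdvP [Adv slowly]] [VP [VP [V offered] [NP [Det every] [AP [Adj old]] [N village]] [NP [Det no] [AP [Adj old]] [N cat]]] [PP [P behind] [NP [Det no] [AP [Adj careful]] [N grammar]]]]]]
The difference turns on whether NP → NP PP is used at the relevant span, versus an alternative expansion of NP.

3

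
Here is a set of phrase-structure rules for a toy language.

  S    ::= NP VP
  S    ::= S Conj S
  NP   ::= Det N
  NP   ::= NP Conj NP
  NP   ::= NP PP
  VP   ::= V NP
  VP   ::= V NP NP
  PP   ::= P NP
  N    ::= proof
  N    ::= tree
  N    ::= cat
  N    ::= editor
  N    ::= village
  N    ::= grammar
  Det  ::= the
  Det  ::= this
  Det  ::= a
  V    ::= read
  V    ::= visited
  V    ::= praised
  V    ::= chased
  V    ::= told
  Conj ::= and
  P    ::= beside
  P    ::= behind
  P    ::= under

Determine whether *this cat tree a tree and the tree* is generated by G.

An N word can never sit immediately before an N word in any string this grammar generates, so the substring 'cat tree' rules out a derivation.

Ungrammatical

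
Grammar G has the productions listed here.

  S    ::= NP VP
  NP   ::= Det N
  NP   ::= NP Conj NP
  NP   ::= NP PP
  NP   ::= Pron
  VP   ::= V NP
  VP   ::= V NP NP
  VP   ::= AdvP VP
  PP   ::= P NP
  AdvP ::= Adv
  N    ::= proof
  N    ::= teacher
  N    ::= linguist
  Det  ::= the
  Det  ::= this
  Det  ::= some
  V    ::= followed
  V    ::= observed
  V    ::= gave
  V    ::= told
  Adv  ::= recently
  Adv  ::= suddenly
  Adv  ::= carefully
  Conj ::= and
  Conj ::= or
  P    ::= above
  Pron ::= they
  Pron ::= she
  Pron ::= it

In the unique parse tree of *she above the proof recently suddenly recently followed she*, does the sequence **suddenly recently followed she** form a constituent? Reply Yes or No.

Yes

[S [NP [NP [Pron she]] [PP [P above] [NP [Det the] [N proof]]]] [VP [AdvP [Adv recently]] [VP [AdvP [Adv suddenly]] [VP [AdvP [Adv recently]] [VP [V followed] [NP [Pron she]]]]]]]
The words 'suddenly recently followed she' are exhaustively dominated by a single VP node (built by VP → AdvP VP), so they form a constituent.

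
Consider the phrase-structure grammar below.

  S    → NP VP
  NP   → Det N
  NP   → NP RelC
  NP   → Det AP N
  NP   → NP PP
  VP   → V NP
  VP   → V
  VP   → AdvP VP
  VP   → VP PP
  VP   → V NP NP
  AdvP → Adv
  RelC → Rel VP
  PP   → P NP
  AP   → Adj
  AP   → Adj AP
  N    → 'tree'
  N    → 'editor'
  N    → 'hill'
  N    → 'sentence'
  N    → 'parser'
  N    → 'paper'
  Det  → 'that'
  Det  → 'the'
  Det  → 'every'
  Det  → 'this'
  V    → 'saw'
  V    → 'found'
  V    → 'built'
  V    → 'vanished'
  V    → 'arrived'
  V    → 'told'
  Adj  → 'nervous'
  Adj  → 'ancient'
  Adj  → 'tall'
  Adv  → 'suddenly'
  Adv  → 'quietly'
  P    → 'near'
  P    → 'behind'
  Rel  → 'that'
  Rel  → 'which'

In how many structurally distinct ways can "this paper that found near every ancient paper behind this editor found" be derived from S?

Two of the 5 distinct bracketings:
[S [NP [NP [Det this] [N paper]] [RelC [Rel that] [VP [VP [V found]] [PP [P near] [NP [NP [Det every] [AP [Adj ancient]] [N paper]] [PP [P behind] [NP [Det this] [N editor]]]]]]]] [VP [V found]]]
[S [NP [NP [Det this] [N paper]] [RelC [Rel that] [VP [VP [VP [V found]] [PP [P near] [NP [Det every] [AP [Adj ancient]] [N paper]]]] [PP [P behind] [NP [Det this] [N editor]]]]]] [VP [V found]]]
The difference turns on whether NP → NP PP is used at the relevant span, versus an alternative expansion of NP.

5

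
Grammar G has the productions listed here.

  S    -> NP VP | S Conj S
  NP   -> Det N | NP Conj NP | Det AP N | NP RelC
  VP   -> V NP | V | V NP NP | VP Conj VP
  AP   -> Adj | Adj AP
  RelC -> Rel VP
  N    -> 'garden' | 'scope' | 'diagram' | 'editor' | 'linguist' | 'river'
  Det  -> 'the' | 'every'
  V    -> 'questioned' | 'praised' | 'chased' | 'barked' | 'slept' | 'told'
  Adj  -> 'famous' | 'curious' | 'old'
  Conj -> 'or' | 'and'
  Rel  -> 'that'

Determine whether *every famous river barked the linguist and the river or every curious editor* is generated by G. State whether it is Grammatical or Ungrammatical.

Grammatical

S
  NP
    Det: every
    AP
      Adj: famous
    N: river
  VP
    V: barked
    NP
      NP
        Det: the
        N: linguist
      Conj: and
      NP
        NP
          Det: the
          N: river
        Conj: or
        NP
          Det: every
          AP
            Adj: curious
          N: editor
Each bracket corresponds to one application of a listed rule, so the string is derivable from S.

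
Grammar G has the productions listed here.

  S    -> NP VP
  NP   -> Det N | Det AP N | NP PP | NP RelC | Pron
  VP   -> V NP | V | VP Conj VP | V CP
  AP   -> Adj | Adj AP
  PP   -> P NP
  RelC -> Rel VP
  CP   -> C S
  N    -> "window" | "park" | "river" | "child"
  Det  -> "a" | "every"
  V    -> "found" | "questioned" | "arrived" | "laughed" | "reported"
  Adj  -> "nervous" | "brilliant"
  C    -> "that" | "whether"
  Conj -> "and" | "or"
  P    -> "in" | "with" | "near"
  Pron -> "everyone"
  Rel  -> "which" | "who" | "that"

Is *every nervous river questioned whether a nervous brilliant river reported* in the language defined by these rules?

Grammatical

[S [NP [Det every] [AP [Adj nervous]] [N river]] [VP [V questioned] [CP [C whether] [S [NP [Det a] [AP [Adj nervous] [AP [Adj brilliant]]] [N river]] [VP [V reported]]]]]]
The bracketing above is licensed at every node by one of the given productions, with S at the root.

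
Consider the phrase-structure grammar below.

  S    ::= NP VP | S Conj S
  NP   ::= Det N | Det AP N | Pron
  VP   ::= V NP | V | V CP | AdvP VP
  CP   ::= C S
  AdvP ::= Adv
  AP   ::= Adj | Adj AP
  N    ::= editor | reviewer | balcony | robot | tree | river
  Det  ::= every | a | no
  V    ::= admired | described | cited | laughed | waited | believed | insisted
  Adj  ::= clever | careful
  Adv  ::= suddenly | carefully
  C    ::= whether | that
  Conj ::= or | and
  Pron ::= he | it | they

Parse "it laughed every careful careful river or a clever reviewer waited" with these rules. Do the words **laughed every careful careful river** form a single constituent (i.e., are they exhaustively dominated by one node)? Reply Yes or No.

[S [S [NP [Pron it]] [VP [V laughed] [NP [Det every] [AP [Adj careful] [AP [Adj careful]]] [N river]]]] [Conj or] [S [NP [Det a] [AP [Adj clever]] [N reviewer]] [VP [V waited]]]]
The words 'laughed every careful careful river' are exhaustively dominated by a single VP node (built by VP → V NP), so they form a constituent.

Yes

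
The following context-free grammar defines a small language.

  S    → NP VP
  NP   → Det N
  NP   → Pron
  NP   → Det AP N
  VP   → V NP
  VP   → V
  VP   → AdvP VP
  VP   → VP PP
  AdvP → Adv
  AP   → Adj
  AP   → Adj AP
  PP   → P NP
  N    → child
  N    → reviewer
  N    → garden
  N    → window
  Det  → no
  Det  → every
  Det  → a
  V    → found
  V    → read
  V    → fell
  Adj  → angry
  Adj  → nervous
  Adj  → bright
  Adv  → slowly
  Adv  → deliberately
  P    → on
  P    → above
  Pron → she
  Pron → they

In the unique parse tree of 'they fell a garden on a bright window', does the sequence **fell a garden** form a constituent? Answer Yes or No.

Yes

[S [NP [Pron they]] [VP [VP [V fell] [NP [Det a] [N garden]]] [PP [P on] [NP [Det a] [AP [Adj bright]] [N window]]]]]
The words 'fell a garden' are exhaustively dominated by a single VP node (built by VP → V NP), so they form a constituent.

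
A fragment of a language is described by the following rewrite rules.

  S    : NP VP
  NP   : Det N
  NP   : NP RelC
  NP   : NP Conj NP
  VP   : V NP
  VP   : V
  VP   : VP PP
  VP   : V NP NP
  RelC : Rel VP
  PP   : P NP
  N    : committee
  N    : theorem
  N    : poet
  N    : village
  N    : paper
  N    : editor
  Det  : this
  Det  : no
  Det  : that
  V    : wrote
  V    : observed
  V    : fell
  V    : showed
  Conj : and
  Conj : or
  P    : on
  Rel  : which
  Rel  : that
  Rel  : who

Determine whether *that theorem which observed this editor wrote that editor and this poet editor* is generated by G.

An N word can never sit immediately before an N word in any string this grammar generates, so the substring 'poet editor' rules out a derivation.

Ungrammatical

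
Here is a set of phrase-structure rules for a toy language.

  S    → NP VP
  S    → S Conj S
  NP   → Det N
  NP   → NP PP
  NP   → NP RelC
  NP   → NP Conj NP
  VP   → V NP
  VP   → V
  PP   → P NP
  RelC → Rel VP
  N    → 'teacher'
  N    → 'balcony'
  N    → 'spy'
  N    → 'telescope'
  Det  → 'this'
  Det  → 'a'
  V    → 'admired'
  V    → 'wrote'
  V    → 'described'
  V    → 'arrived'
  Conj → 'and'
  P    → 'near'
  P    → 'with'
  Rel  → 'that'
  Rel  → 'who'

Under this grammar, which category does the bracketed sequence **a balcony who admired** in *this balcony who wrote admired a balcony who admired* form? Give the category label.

S
  NP
    NP
      Det: this
      N: balcony
    RelC
      Rel: who
      VP
        V: wrote
  VP
    V: admired
    NP
      NP
        Det: a
        N: balcony
      RelC
        Rel: who
        VP
          V: admired
The span 'a balcony who admired' is the NP node built by NP → NP RelC.

NP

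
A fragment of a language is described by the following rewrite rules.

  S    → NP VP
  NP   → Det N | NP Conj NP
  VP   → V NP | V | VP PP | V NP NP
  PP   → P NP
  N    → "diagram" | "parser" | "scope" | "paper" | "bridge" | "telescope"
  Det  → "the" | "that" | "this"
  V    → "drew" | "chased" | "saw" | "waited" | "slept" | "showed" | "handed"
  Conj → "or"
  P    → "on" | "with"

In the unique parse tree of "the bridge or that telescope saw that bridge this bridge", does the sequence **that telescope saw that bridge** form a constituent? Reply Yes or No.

No

[S [NP [NP [Det the] [N bridge]] [Conj or] [NP [Det that] [N telescope]]] [VP [V saw] [NP [Det that] [N bridge]] [NP [Det this] [N bridge]]]]
The smallest constituent containing 'that telescope saw that bridge' is the S spanning 'the bridge or that telescope saw that bridge this bridge'; no single node in the tree dominates exactly the given words.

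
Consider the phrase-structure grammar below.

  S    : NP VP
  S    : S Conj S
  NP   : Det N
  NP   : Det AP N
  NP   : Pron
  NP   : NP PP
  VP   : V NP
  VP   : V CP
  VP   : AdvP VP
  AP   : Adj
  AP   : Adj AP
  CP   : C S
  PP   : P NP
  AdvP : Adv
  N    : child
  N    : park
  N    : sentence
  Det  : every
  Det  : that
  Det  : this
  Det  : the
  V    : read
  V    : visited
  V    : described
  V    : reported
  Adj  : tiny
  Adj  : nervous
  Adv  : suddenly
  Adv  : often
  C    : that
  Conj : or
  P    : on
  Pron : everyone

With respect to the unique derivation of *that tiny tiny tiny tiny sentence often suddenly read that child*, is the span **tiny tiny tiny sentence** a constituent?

[S [NP [Det that] [AP [Adj tiny] [AP [Adj tiny] [AP [Adj tiny] [AP [Adj tiny]]]]] [N sentence]] [VP [AdvP [Adv often]] [VP [AdvP [Adv suddenly]] [VP [V read] [NP [Det that] [N child]]]]]]
The smallest constituent containing 'tiny tiny tiny sentence' is the NP spanning 'that tiny tiny tiny tiny sentence'; no single node in the tree dominates exactly the given words.

No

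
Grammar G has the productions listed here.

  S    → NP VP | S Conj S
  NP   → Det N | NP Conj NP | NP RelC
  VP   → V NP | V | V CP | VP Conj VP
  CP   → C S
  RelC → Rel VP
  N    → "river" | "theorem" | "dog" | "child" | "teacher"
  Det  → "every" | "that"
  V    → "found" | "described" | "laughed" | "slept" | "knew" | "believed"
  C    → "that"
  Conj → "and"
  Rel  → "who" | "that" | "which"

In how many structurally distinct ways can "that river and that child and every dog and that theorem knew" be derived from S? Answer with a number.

Two of the 5 distinct bracketings:
[S [NP [NP [Det that] [N river]] [Conj and] [NP [NP [Det that] [N child]] [Conj and] [NP [NP [Det every] [N dog]] [Conj and] [NP [Det that] [N theorem]]]]] [VP [V knew]]]
[S [NP [NP [Det that] [N river]] [Conj and] [NP [NP [NP [Det that] [N child]] [Conj and] [NP [Det every] [N dog]]] [Conj and] [NP [Det that] [N theorem]]]] [VP [V knew]]]
The trees differ in how a recursive rule is bracketed over the same span.

5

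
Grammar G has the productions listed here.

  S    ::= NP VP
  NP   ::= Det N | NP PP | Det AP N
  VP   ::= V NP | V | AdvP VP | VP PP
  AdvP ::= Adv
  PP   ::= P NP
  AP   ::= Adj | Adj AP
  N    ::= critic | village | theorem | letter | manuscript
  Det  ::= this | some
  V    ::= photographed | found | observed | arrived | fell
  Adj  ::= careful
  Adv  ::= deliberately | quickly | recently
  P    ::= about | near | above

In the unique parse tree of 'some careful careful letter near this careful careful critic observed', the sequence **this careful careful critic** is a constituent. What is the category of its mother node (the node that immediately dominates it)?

PP

[S [NP [NP [Det some] [AP [Adj careful] [AP [Adj careful]]] [N letter]] [PP [P near] [NP [Det this] [AP [Adj careful] [AP [Adj careful]]] [N critic]]]] [VP [V observed]]]
The span 'this careful careful critic' is the NP node built by NP → Det AP N.
Its mother is the PP built by PP → P NP.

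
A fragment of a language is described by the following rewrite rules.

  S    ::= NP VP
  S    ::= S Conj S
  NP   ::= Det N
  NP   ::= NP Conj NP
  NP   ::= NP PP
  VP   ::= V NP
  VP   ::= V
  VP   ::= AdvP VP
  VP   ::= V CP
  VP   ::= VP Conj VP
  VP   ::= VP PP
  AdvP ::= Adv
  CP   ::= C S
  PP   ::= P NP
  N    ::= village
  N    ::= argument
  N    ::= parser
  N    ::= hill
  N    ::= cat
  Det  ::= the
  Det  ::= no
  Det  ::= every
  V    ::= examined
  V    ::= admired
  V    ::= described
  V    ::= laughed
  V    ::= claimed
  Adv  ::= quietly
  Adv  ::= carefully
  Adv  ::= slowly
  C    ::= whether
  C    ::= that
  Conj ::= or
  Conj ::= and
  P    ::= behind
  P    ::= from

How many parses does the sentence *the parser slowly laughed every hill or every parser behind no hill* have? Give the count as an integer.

Two of the 4 distinct bracketings:
[S [NP [Det the] [N parser]] [VP [AdvP [Adv slowly]] [VP [V laughed] [NP [NP [Det every] [N hill]] [Conj or] [NP [NP [Det every] [N parser]] [PP [P behind] [NP [Det no] [N hill]]]]]]]]
[S [NP [Det the] [N parser]] [VP [AdvP [Adv slowly]] [VP [V laughed] [NP [NP [NP [Det every] [N hill]] [Conj or] [NP [Det every] [N parser]]] [PP [P behind] [NP [Det no] [N hill]]]]]]]
The trees differ in how a recursive rule is bracketed over the same span.

4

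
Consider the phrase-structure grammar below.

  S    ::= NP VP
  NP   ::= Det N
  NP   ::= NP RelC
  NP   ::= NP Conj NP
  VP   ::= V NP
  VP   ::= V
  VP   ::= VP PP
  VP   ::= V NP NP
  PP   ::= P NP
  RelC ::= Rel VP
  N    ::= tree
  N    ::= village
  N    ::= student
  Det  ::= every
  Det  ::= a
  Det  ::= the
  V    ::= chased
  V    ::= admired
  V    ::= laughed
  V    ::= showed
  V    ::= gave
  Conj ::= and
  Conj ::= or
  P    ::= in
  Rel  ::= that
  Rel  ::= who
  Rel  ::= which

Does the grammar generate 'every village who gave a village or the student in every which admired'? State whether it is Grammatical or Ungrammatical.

A Det word can never sit immediately before a Rel word in any string this grammar generates, so the substring 'every which' rules out a derivation.

Ungrammatical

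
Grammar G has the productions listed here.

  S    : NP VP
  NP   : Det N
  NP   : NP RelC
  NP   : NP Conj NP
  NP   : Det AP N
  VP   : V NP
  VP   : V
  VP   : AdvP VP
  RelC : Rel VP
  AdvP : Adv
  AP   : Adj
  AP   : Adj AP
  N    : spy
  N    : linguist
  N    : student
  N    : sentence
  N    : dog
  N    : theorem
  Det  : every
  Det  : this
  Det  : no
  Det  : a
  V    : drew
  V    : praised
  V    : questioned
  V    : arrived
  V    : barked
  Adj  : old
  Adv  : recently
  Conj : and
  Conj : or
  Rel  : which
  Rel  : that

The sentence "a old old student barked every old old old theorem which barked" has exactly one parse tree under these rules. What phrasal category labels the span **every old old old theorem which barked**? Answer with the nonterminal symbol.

NP

[S [NP [Det a] [AP [Adj old] [AP [Adj old]]] [N student]] [VP [V barked] [NP [NP [Det every] [AP [Adj old] [AP [Adj old] [AP [Adj old]]]] [N theorem]] [RelC [Rel which] [VP [V barked]]]]]]
The span 'every old old old theorem which barked' is the NP node built by NP → NP RelC.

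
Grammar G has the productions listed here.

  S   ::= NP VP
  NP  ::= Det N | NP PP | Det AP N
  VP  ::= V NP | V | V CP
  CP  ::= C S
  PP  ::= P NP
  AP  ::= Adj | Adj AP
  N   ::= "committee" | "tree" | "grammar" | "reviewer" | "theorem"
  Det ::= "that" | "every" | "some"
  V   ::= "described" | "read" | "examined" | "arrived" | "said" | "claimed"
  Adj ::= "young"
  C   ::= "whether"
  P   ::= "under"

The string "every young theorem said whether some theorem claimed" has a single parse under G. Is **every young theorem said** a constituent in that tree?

No

[S [NP [Det every] [AP [Adj young]] [N theorem]] [VP [V said] [CP [C whether] [S [NP [Det some] [N theorem]] [VP [V claimed]]]]]]
The smallest constituent containing 'every young theorem said' is the S spanning 'every young theorem said whether some theorem claimed'; no single node in the tree dominates exactly the given words.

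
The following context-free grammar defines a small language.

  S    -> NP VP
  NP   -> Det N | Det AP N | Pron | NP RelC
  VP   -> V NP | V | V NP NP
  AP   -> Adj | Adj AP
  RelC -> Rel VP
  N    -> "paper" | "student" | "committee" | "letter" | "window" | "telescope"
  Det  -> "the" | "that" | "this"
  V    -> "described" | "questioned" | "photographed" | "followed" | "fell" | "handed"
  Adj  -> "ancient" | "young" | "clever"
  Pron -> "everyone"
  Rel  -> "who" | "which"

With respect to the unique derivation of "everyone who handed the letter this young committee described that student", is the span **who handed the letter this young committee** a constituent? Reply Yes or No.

[S [NP [NP [Pron everyone]] [RelC [Rel who] [VP [V handed] [NP [Det the] [N letter]] [NP [Det this] [AP [Adj young]] [N committee]]]]] [VP [V described] [NP [Det that] [N student]]]]
The words 'who handed the letter this young committee' are exhaustively dominated by a single RelC node (built by RelC → Rel VP), so they form a constituent.

Yes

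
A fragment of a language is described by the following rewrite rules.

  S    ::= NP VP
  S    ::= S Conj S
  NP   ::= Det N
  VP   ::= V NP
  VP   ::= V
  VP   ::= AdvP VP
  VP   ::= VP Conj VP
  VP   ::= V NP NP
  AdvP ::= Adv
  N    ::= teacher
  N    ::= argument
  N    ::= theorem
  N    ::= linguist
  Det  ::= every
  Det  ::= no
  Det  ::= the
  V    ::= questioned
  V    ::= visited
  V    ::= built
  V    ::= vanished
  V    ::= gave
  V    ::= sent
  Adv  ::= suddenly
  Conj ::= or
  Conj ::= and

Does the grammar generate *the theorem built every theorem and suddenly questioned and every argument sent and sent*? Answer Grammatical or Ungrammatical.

Grammatical

S
  S
    NP
      Det: the
      N: theorem
    VP
      VP
        V: built
        NP
          Det: every
          N: theorem
      Conj: and
      VP
        AdvP
          Adv: suddenly
        VP
          V: questioned
  Conj: and
  S
    NP
      Det: every
      N: argument
    VP
      VP
        V: sent
      Conj: and
      VP
        V: sent
The bracketing above is licensed at every node by one of the given productions, with S at the root.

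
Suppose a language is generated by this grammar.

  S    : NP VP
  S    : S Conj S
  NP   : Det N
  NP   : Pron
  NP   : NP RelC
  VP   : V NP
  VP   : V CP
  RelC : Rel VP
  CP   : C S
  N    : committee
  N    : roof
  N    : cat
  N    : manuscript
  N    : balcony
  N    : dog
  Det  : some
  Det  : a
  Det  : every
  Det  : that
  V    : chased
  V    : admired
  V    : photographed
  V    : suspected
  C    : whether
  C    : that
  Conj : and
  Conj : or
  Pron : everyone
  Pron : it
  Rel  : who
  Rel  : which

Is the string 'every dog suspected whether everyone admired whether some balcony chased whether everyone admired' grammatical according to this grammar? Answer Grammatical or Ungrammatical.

Ungrammatical

For S → NP VP, the only prefix that parses as NP is 'every dog', but the remainder 'suspected whether everyone admired whether some balcony chased whether everyone admired' is not a VP under these rules. The alternative S rule S → S Conj S likewise has no satisfying split.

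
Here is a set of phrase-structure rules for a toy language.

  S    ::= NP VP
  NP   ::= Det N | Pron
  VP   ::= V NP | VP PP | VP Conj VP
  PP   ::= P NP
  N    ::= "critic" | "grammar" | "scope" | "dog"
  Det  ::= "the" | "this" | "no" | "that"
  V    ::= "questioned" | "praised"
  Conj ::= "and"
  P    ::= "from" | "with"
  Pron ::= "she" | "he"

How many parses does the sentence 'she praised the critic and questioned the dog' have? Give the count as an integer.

1

[S [NP [Pron she]] [VP [VP [V praised] [NP [Det the] [N critic]]] [Conj and] [VP [V questioned] [NP [Det the] [N dog]]]]]
No rule offers an alternative attachment or grouping for any span, so this is the only derivation.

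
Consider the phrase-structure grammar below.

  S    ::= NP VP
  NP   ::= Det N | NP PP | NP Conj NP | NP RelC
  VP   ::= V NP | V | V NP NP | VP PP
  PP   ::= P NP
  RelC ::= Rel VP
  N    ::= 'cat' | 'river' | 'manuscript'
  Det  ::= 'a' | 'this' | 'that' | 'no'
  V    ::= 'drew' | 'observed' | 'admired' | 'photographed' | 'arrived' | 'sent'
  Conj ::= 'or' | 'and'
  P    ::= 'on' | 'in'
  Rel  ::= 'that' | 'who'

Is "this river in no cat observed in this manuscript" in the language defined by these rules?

Grammatical

[S [NP [NP [Det this] [N river]] [PP [P in] [NP [Det no] [N cat]]]] [VP [VP [V observed]] [PP [P in] [NP [Det this] [N manuscript]]]]]
The bracketing above is licensed at every node by one of the given productions, with S at the root.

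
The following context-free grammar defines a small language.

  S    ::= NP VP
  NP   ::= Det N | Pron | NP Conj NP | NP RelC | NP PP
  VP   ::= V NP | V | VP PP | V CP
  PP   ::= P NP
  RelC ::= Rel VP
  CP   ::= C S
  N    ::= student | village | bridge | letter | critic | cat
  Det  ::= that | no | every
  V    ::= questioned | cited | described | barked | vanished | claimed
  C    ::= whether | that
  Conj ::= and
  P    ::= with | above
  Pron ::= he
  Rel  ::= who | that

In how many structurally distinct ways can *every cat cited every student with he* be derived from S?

2

The two bracketings:
[S [NP [Det every] [N cat]] [VP [V cited] [NP [NP [Det every] [N student]] [PP [P with] [NP [Pron he]]]]]]
[S [NP [Det every] [N cat]] [VP [VP [V cited] [NP [Det every] [N student]]] [PP [P with] [NP [Pron he]]]]]
The difference turns on whether NP → NP PP is used at the relevant span, versus an alternative expansion of NP.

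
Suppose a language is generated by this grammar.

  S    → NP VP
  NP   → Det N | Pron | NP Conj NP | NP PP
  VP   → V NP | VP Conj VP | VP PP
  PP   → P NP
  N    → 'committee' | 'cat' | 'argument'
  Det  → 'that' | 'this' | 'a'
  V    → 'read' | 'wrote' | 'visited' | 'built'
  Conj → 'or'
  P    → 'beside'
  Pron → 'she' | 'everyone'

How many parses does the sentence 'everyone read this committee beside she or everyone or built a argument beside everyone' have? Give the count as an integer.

Two of the 9 distinct bracketings:
[S [NP [Pron everyone]] [VP [VP [V read] [NP [NP [NP [Det this] [N committee]] [PP [P beside] [NP [Pron she]]]] [Conj or] [NP [Pron everyone]]]] [Conj or] [VP [V built] [NP [NP [Det a] [N argument]] [PP [P beside] [NP [Pron everyone]]]]]]]
[S [NP [Pron everyone]] [VP [VP [V read] [NP [NP [NP [Det this] [N committee]] [PP [P beside] [NP [Pron she]]]] [Conj or] [NP [Pron everyone]]]] [Conj or] [VP [VP [V built] [NP [Det a] [N argument]]] [PP [P beside] [NP [Pron everyone]]]]]]
The difference turns on whether VP → VP PP is used at the relevant span, versus an alternative expansion of VP.

9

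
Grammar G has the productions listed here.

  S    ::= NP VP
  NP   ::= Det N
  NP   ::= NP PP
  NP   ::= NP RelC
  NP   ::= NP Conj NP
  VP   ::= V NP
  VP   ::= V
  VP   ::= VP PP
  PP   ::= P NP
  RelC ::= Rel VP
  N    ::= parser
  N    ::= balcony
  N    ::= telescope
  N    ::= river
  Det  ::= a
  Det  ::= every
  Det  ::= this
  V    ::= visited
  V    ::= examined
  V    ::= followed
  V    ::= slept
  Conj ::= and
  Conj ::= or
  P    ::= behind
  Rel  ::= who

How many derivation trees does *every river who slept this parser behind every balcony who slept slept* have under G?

7

Two of the 7 distinct bracketings:
[S [NP [NP [NP [Det every] [N river]] [RelC [Rel who] [VP [V slept] [NP [Det this] [N parser]]]]] [PP [P behind] [NP [NP [Det every] [N balcony]] [RelC [Rel who] [VP [V slept]]]]]] [VP [V slept]]]
[S [NP [NP [Det every] [N river]] [RelC [Rel who] [VP [V slept] [NP [NP [Det this] [N parser]] [PP [P behind] [NP [NP [Det every] [N balcony]] [RelC [Rel who] [VP [V slept]]]]]]]]] [VP [V slept]]]
The trees differ in how a recursive rule is bracketed over the same span.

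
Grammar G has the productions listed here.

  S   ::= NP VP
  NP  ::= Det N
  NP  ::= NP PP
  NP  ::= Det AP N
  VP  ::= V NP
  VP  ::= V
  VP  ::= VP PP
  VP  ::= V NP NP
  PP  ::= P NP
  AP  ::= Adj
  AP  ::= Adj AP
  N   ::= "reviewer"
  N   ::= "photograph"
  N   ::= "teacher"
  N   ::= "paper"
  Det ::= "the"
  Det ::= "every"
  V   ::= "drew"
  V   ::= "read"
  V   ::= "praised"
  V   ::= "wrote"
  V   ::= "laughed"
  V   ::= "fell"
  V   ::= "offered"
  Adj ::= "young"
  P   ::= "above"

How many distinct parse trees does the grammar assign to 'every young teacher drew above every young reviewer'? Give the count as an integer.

1

[S [NP [Det every] [AP [Adj young]] [N teacher]] [VP [VP [V drew]] [PP [P above] [NP [Det every] [AP [Adj young]] [N reviewer]]]]]
No rule offers an alternative attachment or grouping for any span, so this is the only derivation.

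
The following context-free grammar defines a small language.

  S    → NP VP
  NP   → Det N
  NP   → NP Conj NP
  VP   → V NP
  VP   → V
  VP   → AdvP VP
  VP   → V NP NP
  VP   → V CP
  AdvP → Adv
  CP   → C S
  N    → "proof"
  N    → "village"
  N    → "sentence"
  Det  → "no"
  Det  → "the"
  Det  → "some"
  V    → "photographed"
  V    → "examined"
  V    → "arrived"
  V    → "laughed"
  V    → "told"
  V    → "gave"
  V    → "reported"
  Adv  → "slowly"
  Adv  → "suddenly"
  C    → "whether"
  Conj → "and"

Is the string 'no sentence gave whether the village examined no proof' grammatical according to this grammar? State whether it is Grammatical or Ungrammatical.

Grammatical

S
  NP
    Det: no
    N: sentence
  VP
    V: gave
    CP
      C: whether
      S
        NP
          Det: the
          N: village
        VP
          V: examined
          NP
            Det: no
            N: proof
Every word is introduced by a lexical rule and the phrasal rules combine the resulting categories into a single S.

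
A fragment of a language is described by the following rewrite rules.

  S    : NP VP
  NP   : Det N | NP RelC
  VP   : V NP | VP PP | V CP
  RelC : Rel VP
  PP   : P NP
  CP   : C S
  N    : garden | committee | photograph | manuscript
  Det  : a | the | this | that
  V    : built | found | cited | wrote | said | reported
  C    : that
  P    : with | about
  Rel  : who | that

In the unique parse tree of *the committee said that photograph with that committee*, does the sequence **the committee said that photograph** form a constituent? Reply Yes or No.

[S [NP [Det the] [N committee]] [VP [VP [V said] [NP [Det that] [N photograph]]] [PP [P with] [NP [Det that] [N committee]]]]]
The smallest constituent containing 'the committee said that photograph' is the S spanning 'the committee said that photograph with that committee'; no single node in the tree dominates exactly the given words.

No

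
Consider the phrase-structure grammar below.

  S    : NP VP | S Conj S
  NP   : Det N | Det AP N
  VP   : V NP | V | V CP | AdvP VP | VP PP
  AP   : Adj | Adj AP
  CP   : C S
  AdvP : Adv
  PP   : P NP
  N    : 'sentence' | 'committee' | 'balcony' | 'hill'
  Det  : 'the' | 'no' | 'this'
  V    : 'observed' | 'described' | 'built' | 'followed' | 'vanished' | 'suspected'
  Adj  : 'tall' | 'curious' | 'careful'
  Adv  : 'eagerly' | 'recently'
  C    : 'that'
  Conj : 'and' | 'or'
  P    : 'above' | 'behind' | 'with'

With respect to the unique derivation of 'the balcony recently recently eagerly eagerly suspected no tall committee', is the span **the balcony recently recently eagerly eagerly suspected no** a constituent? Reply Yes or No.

[S [NP [Det the] [N balcony]] [VP [AdvP [Adv recently]] [VP [AdvP [Adv recently]] [VP [AdvP [Adv eagerly]] [VP [AdvP [Adv eagerly]] [VP [V suspected] [NP [Det no] [AP [Adj tall]] [N committee]]]]]]]]
The smallest constituent containing 'the balcony recently recently eagerly eagerly suspected no' is the S spanning 'the balcony recently recently eagerly eagerly suspected no tall committee'; no single node in the tree dominates exactly the given words.

No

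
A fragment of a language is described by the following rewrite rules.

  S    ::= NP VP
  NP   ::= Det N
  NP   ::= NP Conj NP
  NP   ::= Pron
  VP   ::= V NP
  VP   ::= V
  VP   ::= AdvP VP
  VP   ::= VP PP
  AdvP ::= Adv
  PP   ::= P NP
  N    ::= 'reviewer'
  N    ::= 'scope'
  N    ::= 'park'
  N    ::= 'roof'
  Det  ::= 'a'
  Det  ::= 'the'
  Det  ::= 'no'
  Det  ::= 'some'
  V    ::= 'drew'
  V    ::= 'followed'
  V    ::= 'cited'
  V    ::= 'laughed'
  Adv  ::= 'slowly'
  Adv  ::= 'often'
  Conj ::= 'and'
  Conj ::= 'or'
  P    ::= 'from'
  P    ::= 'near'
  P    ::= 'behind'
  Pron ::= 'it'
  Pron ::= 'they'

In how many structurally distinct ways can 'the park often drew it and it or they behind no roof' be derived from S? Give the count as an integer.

Two of the 4 distinct bracketings:
[S [NP [Det the] [N park]] [VP [AdvP [Adv often]] [VP [VP [V drew] [NP [NP [Pron it]] [Conj and] [NP [NP [Pron it]] [Conj or] [NP [Pron they]]]]] [PP [P behind] [NP [Det no] [N roof]]]]]]
[S [NP [Det the] [N park]] [VP [AdvP [Adv often]] [VP [VP [V drew] [NP [NP [NP [Pron it]] [Conj and] [NP [Pron it]]] [Conj or] [NP [Pron they]]]] [PP [P behind] [NP [Det no] [N roof]]]]]]
The trees differ in how a recursive rule is bracketed over the same span.

4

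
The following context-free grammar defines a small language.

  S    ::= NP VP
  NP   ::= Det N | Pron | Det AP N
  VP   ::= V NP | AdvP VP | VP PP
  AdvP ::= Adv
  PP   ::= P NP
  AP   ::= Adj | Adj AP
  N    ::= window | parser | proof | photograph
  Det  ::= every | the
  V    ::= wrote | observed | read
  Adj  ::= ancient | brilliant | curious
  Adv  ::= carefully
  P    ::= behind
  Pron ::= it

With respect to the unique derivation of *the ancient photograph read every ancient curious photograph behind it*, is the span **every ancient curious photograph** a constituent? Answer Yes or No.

Yes

[S [NP [Det the] [AP [Adj ancient]] [N photograph]] [VP [VP [V read] [NP [Det every] [AP [Adj ancient] [AP [Adj curious]]] [N photograph]]] [PP [P behind] [NP [Pron it]]]]]
The words 'every ancient curious photograph' are exhaustively dominated by a single NP node (built by NP → Det AP N), so they form a constituent.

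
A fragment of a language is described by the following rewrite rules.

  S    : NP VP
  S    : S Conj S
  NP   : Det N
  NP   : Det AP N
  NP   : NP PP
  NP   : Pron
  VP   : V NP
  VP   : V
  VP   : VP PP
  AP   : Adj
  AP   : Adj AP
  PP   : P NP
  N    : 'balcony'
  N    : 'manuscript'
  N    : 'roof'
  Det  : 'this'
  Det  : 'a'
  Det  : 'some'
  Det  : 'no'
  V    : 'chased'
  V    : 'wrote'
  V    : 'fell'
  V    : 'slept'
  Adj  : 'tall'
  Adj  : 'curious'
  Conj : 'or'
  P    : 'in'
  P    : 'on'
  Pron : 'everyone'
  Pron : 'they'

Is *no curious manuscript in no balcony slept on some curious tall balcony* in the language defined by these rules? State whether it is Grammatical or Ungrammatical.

Grammatical

S
  NP
    NP
      Det: no
      AP
        Adj: curious
      N: manuscript
    PP
      P: in
      NP
        Det: no
        N: balcony
  VP
    VP
      V: slept
    PP
      P: on
      NP
        Det: some
        AP
          Adj: curious
          AP
            Adj: tall
        N: balcony
Every word is introduced by a lexical rule and the phrasal rules combine the resulting categories into a single S.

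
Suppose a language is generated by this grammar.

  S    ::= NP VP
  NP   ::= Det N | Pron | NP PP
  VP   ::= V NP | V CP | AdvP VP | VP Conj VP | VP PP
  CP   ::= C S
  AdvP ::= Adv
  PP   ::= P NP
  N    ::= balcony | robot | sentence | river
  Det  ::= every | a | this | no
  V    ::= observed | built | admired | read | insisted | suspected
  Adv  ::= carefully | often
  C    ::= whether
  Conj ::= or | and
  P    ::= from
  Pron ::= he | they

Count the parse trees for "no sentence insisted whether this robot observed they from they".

Two of the 3 distinct bracketings:
[S [NP [Det no] [N sentence]] [VP [V insisted] [CP [C whether] [S [NP [Det this] [N robot]] [VP [V observed] [NP [NP [Pron they]] [PP [P from] [NP [Pron they]]]]]]]]]
[S [NP [Det no] [N sentence]] [VP [V insisted] [CP [C whether] [S [NP [Det this] [N robot]] [VP [VP [V observed] [NP [Pron they]]] [PP [P from] [NP [Pron they]]]]]]]]
The difference turns on whether NP → NP PP is used at the relevant span, versus an alternative expansion of NP.

3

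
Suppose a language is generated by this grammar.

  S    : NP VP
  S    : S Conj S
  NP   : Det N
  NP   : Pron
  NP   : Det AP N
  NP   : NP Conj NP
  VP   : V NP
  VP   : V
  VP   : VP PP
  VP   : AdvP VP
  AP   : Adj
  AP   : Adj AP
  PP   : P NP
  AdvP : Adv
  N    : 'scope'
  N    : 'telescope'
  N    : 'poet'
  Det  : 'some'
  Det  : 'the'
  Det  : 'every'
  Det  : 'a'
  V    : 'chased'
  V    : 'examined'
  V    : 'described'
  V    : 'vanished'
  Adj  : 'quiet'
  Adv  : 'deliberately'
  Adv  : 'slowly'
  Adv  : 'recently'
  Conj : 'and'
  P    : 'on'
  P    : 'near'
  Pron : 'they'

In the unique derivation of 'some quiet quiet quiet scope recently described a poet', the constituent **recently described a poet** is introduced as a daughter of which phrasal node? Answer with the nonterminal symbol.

S

S
  NP
    Det: some
    AP
      Adj: quiet
      AP
        Adj: quiet
        AP
          Adj: quiet
    N: scope
  VP
    AdvP
      Adv: recently
    VP
      V: described
      NP
        Det: a
        N: poet
The span 'recently described a poet' is the VP node built by VP → AdvP VP.
Its mother is the S built by S → NP VP.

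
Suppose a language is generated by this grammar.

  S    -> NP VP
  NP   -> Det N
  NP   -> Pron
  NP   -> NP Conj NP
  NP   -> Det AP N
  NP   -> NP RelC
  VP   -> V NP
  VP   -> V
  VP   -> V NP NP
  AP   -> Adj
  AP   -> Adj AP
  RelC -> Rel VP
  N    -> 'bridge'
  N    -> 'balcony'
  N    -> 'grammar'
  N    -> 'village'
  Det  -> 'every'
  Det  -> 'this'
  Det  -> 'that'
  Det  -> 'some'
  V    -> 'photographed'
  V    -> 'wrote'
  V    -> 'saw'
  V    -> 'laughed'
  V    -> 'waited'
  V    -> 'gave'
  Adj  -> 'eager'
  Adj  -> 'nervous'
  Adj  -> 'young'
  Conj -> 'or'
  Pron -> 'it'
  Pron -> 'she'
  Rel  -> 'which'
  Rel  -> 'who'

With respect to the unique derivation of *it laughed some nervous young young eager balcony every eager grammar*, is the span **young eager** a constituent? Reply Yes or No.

[S [NP [Pron it]] [VP [V laughed] [NP [Det some] [AP [Adj nervous] [AP [Adj young] [AP [Adj young] [AP [Adj eager]]]]] [N balcony]] [NP [Det every] [AP [Adj eager]] [N grammar]]]]
The words 'young eager' are exhaustively dominated by a single AP node (built by AP → Adj AP), so they form a constituent.

Yes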